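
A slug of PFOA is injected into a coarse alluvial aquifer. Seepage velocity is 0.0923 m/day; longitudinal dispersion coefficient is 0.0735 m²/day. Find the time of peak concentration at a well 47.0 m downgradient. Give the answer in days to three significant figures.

For the 1D instantaneous-source solution, setting ∂C/∂t = 0 at fixed x gives v²t² + 2Dt − x² = 0, so t = (√(D² + v²x²) − D)/v².
√(D² + v²x²) = √(0.0735² + 0.0923² × 47.0²) = 4.339; v² = 0.00851929.
t = (4.339 − 0.0735)/0.00851929 = 501 days (vs. the pure-advection estimate x/v = 509 d).

501 days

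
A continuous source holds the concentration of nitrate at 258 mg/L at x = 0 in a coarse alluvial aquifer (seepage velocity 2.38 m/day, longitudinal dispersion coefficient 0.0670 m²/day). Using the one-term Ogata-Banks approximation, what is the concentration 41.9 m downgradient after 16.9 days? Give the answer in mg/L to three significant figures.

34.2 mg/L

For a continuous step input, C/C₀ ≈ ½·erfc((x−vt)/(2√(Dt))).
vt = 2.38 × 16.9 = 40.222 m and 2√(Dt) = 2√(0.0670 × 16.9) = 2.128 m.
Argument (x−vt)/(2√(Dt)) = (41.9 − 40.222)/2.128 = 0.7885; ½·erfc(0.7885) = 0.1324.
C = 258 × 0.1324 = 34.2 mg/L.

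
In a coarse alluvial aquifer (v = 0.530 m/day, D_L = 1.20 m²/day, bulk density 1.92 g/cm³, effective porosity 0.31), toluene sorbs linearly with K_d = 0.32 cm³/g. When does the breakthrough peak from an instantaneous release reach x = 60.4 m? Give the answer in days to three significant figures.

327 days

Retardation factor R = 1 + ρ_b·K_d/n = 1 + 1.92 × 0.32/0.31 = 2.982.
Sorption retards both mechanisms: v_R = v/R = 0.1777 m/day, D_R = D/R = 0.4024 m²/day.
Peak time from v_R²t² + 2D_R t − x² = 0: t = (√(D_R² + v_R²x²) − D_R)/v_R².
√(D_R² + v_R²x²) = √(0.4024² + 0.1777² × 60.4²) = 10.74; v_R² = 0.03158.
t = (10.74 − 0.4024)/0.03158 = 327 days.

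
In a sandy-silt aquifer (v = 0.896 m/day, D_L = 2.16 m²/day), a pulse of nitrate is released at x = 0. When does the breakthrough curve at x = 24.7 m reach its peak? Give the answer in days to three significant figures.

25.0 days

For the 1D instantaneous-source solution, setting ∂C/∂t = 0 at fixed x gives v²t² + 2Dt − x² = 0, so t = (√(D² + v²x²) − D)/v².
√(D² + v²x²) = √(2.16² + 0.896² × 24.7²) = 22.24; v² = 0.802816.
t = (22.24 − 2.16)/0.802816 = 25.0 days (vs. the pure-advection estimate x/v = 27.6 d).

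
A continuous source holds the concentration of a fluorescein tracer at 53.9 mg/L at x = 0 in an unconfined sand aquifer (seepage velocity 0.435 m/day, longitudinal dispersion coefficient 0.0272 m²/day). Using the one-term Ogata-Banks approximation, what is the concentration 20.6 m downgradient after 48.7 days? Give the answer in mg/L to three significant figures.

For a continuous step input, C/C₀ ≈ ½·erfc((x−vt)/(2√(Dt))).
vt = 0.435 × 48.7 = 21.1845 m and 2√(Dt) = 2√(0.0272 × 48.7) = 2.302 m.
Argument (x−vt)/(2√(Dt)) = (20.6 − 21.1845)/2.302 = -0.2539; ½·erfc(-0.2539) = 0.6402.
C = 53.9 × 0.6402 = 34.5 mg/L.

34.5 mg/L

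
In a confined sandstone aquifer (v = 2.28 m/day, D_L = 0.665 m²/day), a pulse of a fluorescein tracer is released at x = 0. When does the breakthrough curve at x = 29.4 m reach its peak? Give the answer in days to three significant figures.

For the 1D instantaneous-source solution, setting ∂C/∂t = 0 at fixed x gives v²t² + 2Dt − x² = 0, so t = (√(D² + v²x²) − D)/v².
√(D² + v²x²) = √(0.665² + 2.28² × 29.4²) = 67.04; v² = 5.1984.
t = (67.04 − 0.665)/5.1984 = 12.8 days (vs. the pure-advection estimate x/v = 12.9 d).

12.8 days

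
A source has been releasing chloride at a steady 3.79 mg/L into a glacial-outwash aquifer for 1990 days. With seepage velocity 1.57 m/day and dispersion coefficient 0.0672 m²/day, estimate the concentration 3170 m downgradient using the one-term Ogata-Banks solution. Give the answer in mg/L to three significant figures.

For a continuous step input, C/C₀ ≈ ½·erfc((x−vt)/(2√(Dt))).
vt = 1.57 × 1990 = 3124.3 m and 2√(Dt) = 2√(0.0672 × 1990) = 23.13 m.
Argument (x−vt)/(2√(Dt)) = (3170 − 3124.3)/23.13 = 1.976; ½·erfc(1.976) = 0.002599.
C = 3.79 × 0.002599 = 0.00985 mg/L.

0.00985 mg/L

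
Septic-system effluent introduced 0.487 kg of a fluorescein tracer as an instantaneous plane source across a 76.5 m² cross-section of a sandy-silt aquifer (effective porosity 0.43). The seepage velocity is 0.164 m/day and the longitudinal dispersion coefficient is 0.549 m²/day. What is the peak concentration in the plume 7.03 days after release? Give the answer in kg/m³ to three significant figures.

0.00213 kg/m³

The peak of an instantaneous 1D plume sits at x = vt; there the Gaussian factor is 1 and C_max = M/(n_e·A·√(4πDt)), where n_e·A is the pore area the mass is dissolved in.
√(4πDt) = √(4π × 0.549 × 7.03) = 6.964 m, so C_max = 0.487/(0.43 × 76.5 × 6.964) = 0.00213 kg/m³.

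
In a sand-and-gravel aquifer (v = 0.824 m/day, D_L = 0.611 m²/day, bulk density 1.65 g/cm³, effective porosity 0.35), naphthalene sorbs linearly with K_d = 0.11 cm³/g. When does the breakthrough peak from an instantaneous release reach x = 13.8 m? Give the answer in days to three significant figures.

24.1 days

Retardation factor R = 1 + ρ_b·K_d/n = 1 + 1.65 × 0.11/0.35 = 1.519.
Sorption retards both mechanisms: v_R = v/R = 0.5425 m/day, D_R = D/R = 0.4022 m²/day.
Peak time from v_R²t² + 2D_R t − x² = 0: t = (√(D_R² + v_R²x²) − D_R)/v_R².
√(D_R² + v_R²x²) = √(0.4022² + 0.5425² × 13.8²) = 7.497; v_R² = 0.2943.
t = (7.497 − 0.4022)/0.2943 = 24.1 days.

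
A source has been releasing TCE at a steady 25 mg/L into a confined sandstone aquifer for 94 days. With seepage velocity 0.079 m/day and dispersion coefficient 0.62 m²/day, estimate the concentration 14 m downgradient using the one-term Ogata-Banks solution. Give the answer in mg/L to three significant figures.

6.78 mg/L

For a continuous step input, C/C₀ ≈ ½·erfc((x−vt)/(2√(Dt))).
vt = 0.079 × 94 = 7.426 m and 2√(Dt) = 2√(0.62 × 94) = 15.27 m.
Argument (x−vt)/(2√(Dt)) = (14 − 7.426)/15.27 = 0.4305; ½·erfc(0.4305) = 0.2713.
C = 25 × 0.2713 = 6.78 mg/L.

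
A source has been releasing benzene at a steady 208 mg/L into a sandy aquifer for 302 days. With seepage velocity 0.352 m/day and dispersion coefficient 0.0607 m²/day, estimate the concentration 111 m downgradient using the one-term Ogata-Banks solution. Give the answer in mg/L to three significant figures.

For a continuous step input, C/C₀ ≈ ½·erfc((x−vt)/(2√(Dt))).
vt = 0.352 × 302 = 106.304 m and 2√(Dt) = 2√(0.0607 × 302) = 8.563 m.
Argument (x−vt)/(2√(Dt)) = (111 − 106.304)/8.563 = 0.5484; ½·erfc(0.5484) = 0.2190.
C = 208 × 0.2190 = 45.6 mg/L.

45.6 mg/L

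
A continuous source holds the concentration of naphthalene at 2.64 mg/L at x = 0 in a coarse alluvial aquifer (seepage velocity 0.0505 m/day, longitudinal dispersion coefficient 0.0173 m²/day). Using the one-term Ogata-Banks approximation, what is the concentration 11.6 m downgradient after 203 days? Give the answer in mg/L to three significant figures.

For a continuous step input, C/C₀ ≈ ½·erfc((x−vt)/(2√(Dt))).
vt = 0.0505 × 203 = 10.2515 m and 2√(Dt) = 2√(0.0173 × 203) = 3.748 m.
Argument (x−vt)/(2√(Dt)) = (11.6 − 10.2515)/3.748 = 0.3598; ½·erfc(0.3598) = 0.3054.
C = 2.64 × 0.3054 = 0.806 mg/L.

0.806 mg/L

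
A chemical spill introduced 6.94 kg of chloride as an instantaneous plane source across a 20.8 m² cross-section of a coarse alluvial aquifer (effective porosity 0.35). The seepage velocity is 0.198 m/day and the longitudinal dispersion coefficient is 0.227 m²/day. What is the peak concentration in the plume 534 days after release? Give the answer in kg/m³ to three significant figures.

0.0244 kg/m³

The peak of an instantaneous 1D plume sits at x = vt; there the Gaussian factor is 1 and C_max = M/(n_e·A·√(4πDt)), where n_e·A is the pore area the mass is dissolved in.
√(4πDt) = √(4π × 0.227 × 534) = 39.03 m, so C_max = 6.94/(0.35 × 20.8 × 39.03) = 0.0244 kg/m³.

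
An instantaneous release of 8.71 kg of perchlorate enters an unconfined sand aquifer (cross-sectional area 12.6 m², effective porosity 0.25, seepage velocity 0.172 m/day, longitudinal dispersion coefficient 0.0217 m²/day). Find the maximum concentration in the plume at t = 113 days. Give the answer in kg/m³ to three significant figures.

The peak of an instantaneous 1D plume sits at x = vt; there the Gaussian factor is 1 and C_max = M/(n_e·A·√(4πDt)), where n_e·A is the pore area the mass is dissolved in.
√(4πDt) = √(4π × 0.0217 × 113) = 5.551 m, so C_max = 8.71/(0.25 × 12.6 × 5.551) = 0.498 kg/m³.

0.498 kg/m³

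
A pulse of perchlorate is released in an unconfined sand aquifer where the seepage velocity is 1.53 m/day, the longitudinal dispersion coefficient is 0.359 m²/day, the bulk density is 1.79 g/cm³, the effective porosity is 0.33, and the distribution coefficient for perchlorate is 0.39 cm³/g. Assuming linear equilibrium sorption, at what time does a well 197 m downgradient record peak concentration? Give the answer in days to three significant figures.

Retardation factor R = 1 + ρ_b·K_d/n = 1 + 1.79 × 0.39/0.33 = 3.115.
Sorption retards both mechanisms: v_R = v/R = 0.4912 m/day, D_R = D/R = 0.1152 m²/day.
Peak time from v_R²t² + 2D_R t − x² = 0: t = (√(D_R² + v_R²x²) − D_R)/v_R².
√(D_R² + v_R²x²) = √(0.1152² + 0.4912² × 197²) = 96.77; v_R² = 0.2413.
t = (96.77 − 0.1152)/0.2413 = 401 days.

401 days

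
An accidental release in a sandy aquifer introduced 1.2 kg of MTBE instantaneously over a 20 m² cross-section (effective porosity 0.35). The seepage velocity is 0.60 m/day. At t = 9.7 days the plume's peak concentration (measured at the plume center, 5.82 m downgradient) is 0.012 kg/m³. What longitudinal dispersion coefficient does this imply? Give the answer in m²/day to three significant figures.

1.67 m²/day

At the plume center C_max = M/(n_e·A·√(4πDt)), so D = M²/(4πt·(n_e·A·C_max)²).
n_e·A·C_max = 0.35 × 20 × 0.012 = 0.08400 kg/m.
D = 1.2²/(4π × 9.7 × 0.08400²) = 1.67 m²/day.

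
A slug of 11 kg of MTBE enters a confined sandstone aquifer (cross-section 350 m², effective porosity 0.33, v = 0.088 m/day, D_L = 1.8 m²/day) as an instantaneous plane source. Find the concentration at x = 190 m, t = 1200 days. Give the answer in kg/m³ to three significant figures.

For an instantaneous plane source, C(x,t) = M/(n_e·A·√(4πDt)) · exp(−(x−vt)²/(4Dt)), with n_e·A the pore (flow) area.
Plume center vt = 0.088 × 1200 = 105.6 m, so the well at 190 m is 84.4 m downgradient of the peak.
√(4πDt) = 164.8 m, giving peak height M/(n_e·A·√(4πDt)) = 11/(0.33 × 350 × 164.8) = 0.0005779 kg/m³.
(x−vt)²/(4Dt) = (84.4)²/(4 × 1.8 × 1200) = 0.8245; exp(−0.8245) = 0.4385.
C = 0.0005779 × 0.4385 = 0.000253 kg/m³.

0.000253 kg/m³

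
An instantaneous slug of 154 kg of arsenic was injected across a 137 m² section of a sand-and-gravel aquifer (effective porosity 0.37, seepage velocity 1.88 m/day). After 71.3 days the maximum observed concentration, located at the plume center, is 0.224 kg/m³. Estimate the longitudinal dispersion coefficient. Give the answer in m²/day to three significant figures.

0.205 m²/day

At the plume center C_max = M/(n_e·A·√(4πDt)), so D = M²/(4πt·(n_e·A·C_max)²).
n_e·A·C_max = 0.37 × 137 × 0.224 = 11.35 kg/m.
D = 154²/(4π × 71.3 × 11.35²) = 0.205 m²/day.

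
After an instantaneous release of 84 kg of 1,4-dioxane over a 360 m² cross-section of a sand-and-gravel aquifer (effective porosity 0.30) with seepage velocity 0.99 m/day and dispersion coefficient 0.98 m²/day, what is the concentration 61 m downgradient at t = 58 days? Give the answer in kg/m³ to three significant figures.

For an instantaneous plane source, C(x,t) = M/(n_e·A·√(4πDt)) · exp(−(x−vt)²/(4Dt)), with n_e·A the pore (flow) area.
Plume center vt = 0.99 × 58 = 57.42 m, so the well at 61 m is 3.58 m downgradient of the peak.
√(4πDt) = 26.73 m, giving peak height M/(n_e·A·√(4πDt)) = 84/(0.30 × 360 × 26.73) = 0.02910 kg/m³.
(x−vt)²/(4Dt) = (3.58)²/(4 × 0.98 × 58) = 0.05637; exp(−0.05637) = 0.9452.
C = 0.02910 × 0.9452 = 0.0275 kg/m³.

0.0275 kg/m³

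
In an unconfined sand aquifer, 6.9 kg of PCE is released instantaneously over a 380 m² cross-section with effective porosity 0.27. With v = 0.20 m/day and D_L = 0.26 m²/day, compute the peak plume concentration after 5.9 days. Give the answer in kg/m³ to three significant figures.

0.0153 kg/m³

The peak of an instantaneous 1D plume sits at x = vt; there the Gaussian factor is 1 and C_max = M/(n_e·A·√(4πDt)), where n_e·A is the pore area the mass is dissolved in.
√(4πDt) = √(4π × 0.26 × 5.9) = 4.391 m, so C_max = 6.9/(0.27 × 380 × 4.391) = 0.0153 kg/m³.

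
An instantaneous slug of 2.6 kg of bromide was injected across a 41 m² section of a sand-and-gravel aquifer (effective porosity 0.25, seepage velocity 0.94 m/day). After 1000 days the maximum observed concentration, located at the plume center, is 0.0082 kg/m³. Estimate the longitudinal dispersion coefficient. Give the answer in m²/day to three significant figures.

At the plume center C_max = M/(n_e·A·√(4πDt)), so D = M²/(4πt·(n_e·A·C_max)²).
n_e·A·C_max = 0.25 × 41 × 0.0082 = 0.08405 kg/m.
D = 2.6²/(4π × 1000 × 0.08405²) = 0.0761 m²/day.

0.0761 m²/day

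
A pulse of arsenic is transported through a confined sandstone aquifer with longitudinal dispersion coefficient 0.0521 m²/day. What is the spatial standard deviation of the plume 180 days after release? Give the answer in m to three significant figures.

4.33 m

Dispersive spreading gives a Gaussian with σ² = 2Dt; advection only shifts the center.
σ = √(2 × 0.0521 × 180) = 4.33 m.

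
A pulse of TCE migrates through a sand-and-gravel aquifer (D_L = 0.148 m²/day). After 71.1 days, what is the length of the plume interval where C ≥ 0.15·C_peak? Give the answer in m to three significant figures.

The plume is Gaussian with σ = √(2Dt) = √(2 × 0.148 × 71.1) = 4.588 m.
C/C_peak = exp(−Δx²/(2σ²)) = 0.15 ⇒ Δx = σ·√(−2 ln 0.15) = 4.588 × 1.948 = 8.937 m.
Width = 2Δx = 17.9 m.

17.9 m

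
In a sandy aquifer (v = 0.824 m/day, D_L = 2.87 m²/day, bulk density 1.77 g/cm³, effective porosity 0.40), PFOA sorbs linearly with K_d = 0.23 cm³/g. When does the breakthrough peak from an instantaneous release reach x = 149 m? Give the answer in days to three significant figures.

Retardation factor R = 1 + ρ_b·K_d/n = 1 + 1.77 × 0.23/0.40 = 2.018.
Sorption retards both mechanisms: v_R = v/R = 0.4083 m/day, D_R = D/R = 1.422 m²/day.
Peak time from v_R²t² + 2D_R t − x² = 0: t = (√(D_R² + v_R²x²) − D_R)/v_R².
√(D_R² + v_R²x²) = √(1.422² + 0.4083² × 149²) = 60.85; v_R² = 0.1667.
t = (60.85 − 1.422)/0.1667 = 356 days.

356 days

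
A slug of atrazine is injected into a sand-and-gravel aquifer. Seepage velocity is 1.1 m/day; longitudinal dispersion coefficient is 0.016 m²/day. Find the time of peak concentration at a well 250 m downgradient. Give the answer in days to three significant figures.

227 days

For the 1D instantaneous-source solution, setting ∂C/∂t = 0 at fixed x gives v²t² + 2Dt − x² = 0, so t = (√(D² + v²x²) − D)/v².
√(D² + v²x²) = √(0.016² + 1.1² × 250²) = 275.0; v² = 1.21.
t = (275.0 − 0.016)/1.21 = 227 days (vs. the pure-advection estimate x/v = 227 d).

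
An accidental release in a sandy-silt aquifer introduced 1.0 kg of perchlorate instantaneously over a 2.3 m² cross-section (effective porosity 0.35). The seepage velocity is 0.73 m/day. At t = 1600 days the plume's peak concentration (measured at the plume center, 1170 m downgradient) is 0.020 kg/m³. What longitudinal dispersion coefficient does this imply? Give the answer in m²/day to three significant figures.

0.192 m²/day

At the plume center C_max = M/(n_e·A·√(4πDt)), so D = M²/(4πt·(n_e·A·C_max)²).
n_e·A·C_max = 0.35 × 2.3 × 0.020 = 0.01610 kg/m.
D = 1.0²/(4π × 1600 × 0.01610²) = 0.192 m²/day.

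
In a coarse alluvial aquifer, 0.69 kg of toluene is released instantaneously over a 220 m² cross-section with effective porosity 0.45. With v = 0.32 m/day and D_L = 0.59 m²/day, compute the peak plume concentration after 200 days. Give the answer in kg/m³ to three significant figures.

0.000181 kg/m³

The peak of an instantaneous 1D plume sits at x = vt; there the Gaussian factor is 1 and C_max = M/(n_e·A·√(4πDt)), where n_e·A is the pore area the mass is dissolved in.
√(4πDt) = √(4π × 0.59 × 200) = 38.51 m, so C_max = 0.69/(0.45 × 220 × 38.51) = 0.000181 kg/m³.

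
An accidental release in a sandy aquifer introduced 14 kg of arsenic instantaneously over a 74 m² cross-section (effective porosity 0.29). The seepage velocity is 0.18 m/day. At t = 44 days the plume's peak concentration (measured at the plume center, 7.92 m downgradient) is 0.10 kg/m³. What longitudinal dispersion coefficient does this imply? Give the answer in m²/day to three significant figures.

At the plume center C_max = M/(n_e·A·√(4πDt)), so D = M²/(4πt·(n_e·A·C_max)²).
n_e·A·C_max = 0.29 × 74 × 0.10 = 2.146 kg/m.
D = 14²/(4π × 44 × 2.146²) = 0.0770 m²/day.

0.0770 m²/day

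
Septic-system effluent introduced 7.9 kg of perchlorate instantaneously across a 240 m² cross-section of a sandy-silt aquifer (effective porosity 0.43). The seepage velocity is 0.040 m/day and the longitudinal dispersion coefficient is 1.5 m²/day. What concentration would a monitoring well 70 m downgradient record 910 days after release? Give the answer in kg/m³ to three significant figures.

For an instantaneous plane source, C(x,t) = M/(n_e·A·√(4πDt)) · exp(−(x−vt)²/(4Dt)), with n_e·A the pore (flow) area.
Plume center vt = 0.040 × 910 = 36.4 m, so the well at 70 m is 33.6 m downgradient of the peak.
√(4πDt) = 131.0 m, giving peak height M/(n_e·A·√(4πDt)) = 7.9/(0.43 × 240 × 131.0) = 0.0005844 kg/m³.
(x−vt)²/(4Dt) = (33.6)²/(4 × 1.5 × 910) = 0.2068; exp(−0.2068) = 0.8132.
C = 0.0005844 × 0.8132 = 0.000475 kg/m³.

0.000475 kg/m³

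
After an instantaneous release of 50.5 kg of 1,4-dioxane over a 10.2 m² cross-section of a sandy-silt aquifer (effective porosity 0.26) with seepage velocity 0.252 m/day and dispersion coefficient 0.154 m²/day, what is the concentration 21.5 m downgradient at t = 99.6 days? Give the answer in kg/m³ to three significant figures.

For an instantaneous plane source, C(x,t) = M/(n_e·A·√(4πDt)) · exp(−(x−vt)²/(4Dt)), with n_e·A the pore (flow) area.
Plume center vt = 0.252 × 99.6 = 25.0992 m, so the well at 21.5 m is 3.5992 m upgradient of the peak.
√(4πDt) = 13.88 m, giving peak height M/(n_e·A·√(4πDt)) = 50.5/(0.26 × 10.2 × 13.88) = 1.372 kg/m³.
(x−vt)²/(4Dt) = (-3.5992)²/(4 × 0.154 × 99.6) = 0.2111; exp(−0.2111) = 0.8097.
C = 1.372 × 0.8097 = 1.11 kg/m³.

1.11 kg/m³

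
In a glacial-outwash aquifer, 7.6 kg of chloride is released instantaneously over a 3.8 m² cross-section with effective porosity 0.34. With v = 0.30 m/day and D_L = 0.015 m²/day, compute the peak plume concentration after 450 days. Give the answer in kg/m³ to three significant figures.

0.639 kg/m³

The peak of an instantaneous 1D plume sits at x = vt; there the Gaussian factor is 1 and C_max = M/(n_e·A·√(4πDt)), where n_e·A is the pore area the mass is dissolved in.
√(4πDt) = √(4π × 0.015 × 450) = 9.210 m, so C_max = 7.6/(0.34 × 3.8 × 9.210) = 0.639 kg/m³.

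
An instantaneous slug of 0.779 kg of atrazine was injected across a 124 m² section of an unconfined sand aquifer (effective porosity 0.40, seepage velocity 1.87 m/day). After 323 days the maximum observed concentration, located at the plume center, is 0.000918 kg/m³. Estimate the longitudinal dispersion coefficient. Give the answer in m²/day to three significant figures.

0.0721 m²/day

At the plume center C_max = M/(n_e·A·√(4πDt)), so D = M²/(4πt·(n_e·A·C_max)²).
n_e·A·C_max = 0.40 × 124 × 0.000918 = 0.04553 kg/m.
D = 0.779²/(4π × 323 × 0.04553²) = 0.0721 m²/day.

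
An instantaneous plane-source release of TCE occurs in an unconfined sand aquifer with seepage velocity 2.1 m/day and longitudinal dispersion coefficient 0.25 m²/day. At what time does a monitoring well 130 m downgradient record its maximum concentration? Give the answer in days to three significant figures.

For the 1D instantaneous-source solution, setting ∂C/∂t = 0 at fixed x gives v²t² + 2Dt − x² = 0, so t = (√(D² + v²x²) − D)/v².
√(D² + v²x²) = √(0.25² + 2.1² × 130²) = 273.0; v² = 4.41.
t = (273.0 − 0.25)/4.41 = 61.8 days (vs. the pure-advection estimate x/v = 61.9 d).

61.8 days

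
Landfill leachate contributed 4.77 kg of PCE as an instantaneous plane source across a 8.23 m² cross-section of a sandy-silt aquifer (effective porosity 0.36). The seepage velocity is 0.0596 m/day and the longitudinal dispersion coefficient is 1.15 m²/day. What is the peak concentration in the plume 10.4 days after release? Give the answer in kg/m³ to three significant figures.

0.131 kg/m³

The peak of an instantaneous 1D plume sits at x = vt; there the Gaussian factor is 1 and C_max = M/(n_e·A·√(4πDt)), where n_e·A is the pore area the mass is dissolved in.
√(4πDt) = √(4π × 1.15 × 10.4) = 12.26 m, so C_max = 4.77/(0.36 × 8.23 × 12.26) = 0.131 kg/m³.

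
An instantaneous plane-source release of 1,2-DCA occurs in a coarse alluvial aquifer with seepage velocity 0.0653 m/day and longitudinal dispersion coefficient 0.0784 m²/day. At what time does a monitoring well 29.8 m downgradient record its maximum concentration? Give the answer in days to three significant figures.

438 days

For the 1D instantaneous-source solution, setting ∂C/∂t = 0 at fixed x gives v²t² + 2Dt − x² = 0, so t = (√(D² + v²x²) − D)/v².
√(D² + v²x²) = √(0.0784² + 0.0653² × 29.8²) = 1.948; v² = 0.00426409.
t = (1.948 − 0.0784)/0.00426409 = 438 days (vs. the pure-advection estimate x/v = 456 d).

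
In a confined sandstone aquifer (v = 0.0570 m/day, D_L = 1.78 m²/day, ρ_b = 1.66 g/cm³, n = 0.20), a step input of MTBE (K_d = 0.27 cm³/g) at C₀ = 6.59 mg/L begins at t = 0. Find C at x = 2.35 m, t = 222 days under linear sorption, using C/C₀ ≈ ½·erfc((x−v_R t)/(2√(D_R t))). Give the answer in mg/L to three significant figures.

3.56 mg/L

Retardation factor R = 1 + ρ_b·K_d/n = 1 + 1.66 × 0.27/0.20 = 3.241.
Sorption retards both mechanisms: v_R = v/R = 0.01759 m/day, D_R = D/R = 0.5492 m²/day.
v_R·t = 0.01759 × 222 = 3.90498 m; 2√(D_R t) = 22.08 m; argument = (2.35 − 3.90498)/22.08 = -0.07042.
C = C₀ × ½·erfc(-0.07042) = 6.59 × 0.5397 = 3.56 mg/L.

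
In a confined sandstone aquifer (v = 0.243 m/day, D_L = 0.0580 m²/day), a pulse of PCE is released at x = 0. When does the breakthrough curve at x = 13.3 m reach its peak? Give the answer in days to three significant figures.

53.8 days

For the 1D instantaneous-source solution, setting ∂C/∂t = 0 at fixed x gives v²t² + 2Dt − x² = 0, so t = (√(D² + v²x²) − D)/v².
√(D² + v²x²) = √(0.0580² + 0.243² × 13.3²) = 3.232; v² = 0.059049.
t = (3.232 − 0.0580)/0.059049 = 53.8 days (vs. the pure-advection estimate x/v = 54.7 d).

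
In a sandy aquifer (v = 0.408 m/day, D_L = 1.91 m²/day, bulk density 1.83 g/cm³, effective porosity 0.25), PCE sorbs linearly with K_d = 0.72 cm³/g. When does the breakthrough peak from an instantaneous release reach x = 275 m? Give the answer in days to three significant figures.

Retardation factor R = 1 + ρ_b·K_d/n = 1 + 1.83 × 0.72/0.25 = 6.270.
Sorption retards both mechanisms: v_R = v/R = 0.06507 m/day, D_R = D/R = 0.3046 m²/day.
Peak time from v_R²t² + 2D_R t − x² = 0: t = (√(D_R² + v_R²x²) − D_R)/v_R².
√(D_R² + v_R²x²) = √(0.3046² + 0.06507² × 275²) = 17.90; v_R² = 0.004234.
t = (17.90 − 0.3046)/0.004234 = 4160 days.

4160 days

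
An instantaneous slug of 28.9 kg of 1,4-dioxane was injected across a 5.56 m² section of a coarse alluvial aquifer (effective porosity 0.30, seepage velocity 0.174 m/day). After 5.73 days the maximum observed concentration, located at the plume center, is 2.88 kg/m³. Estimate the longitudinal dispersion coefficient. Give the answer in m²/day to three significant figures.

0.503 m²/day

At the plume center C_max = M/(n_e·A·√(4πDt)), so D = M²/(4πt·(n_e·A·C_max)²).
n_e·A·C_max = 0.30 × 5.56 × 2.88 = 4.804 kg/m.
D = 28.9²/(4π × 5.73 × 4.804²) = 0.503 m²/day.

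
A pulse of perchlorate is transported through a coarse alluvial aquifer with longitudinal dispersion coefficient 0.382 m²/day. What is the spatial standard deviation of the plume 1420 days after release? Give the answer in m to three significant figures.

32.9 m

Dispersive spreading gives a Gaussian with σ² = 2Dt; advection only shifts the center.
σ = √(2 × 0.382 × 1420) = 32.9 m.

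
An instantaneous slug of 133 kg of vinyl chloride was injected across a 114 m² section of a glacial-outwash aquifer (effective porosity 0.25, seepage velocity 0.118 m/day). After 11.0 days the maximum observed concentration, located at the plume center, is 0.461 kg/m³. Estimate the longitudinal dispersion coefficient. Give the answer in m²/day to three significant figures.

At the plume center C_max = M/(n_e·A·√(4πDt)), so D = M²/(4πt·(n_e·A·C_max)²).
n_e·A·C_max = 0.25 × 114 × 0.461 = 13.14 kg/m.
D = 133²/(4π × 11.0 × 13.14²) = 0.741 m²/day.

0.741 m²/day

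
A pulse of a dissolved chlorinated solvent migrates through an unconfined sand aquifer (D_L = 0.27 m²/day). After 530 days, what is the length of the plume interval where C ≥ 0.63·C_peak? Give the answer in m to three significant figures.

The plume is Gaussian with σ = √(2Dt) = √(2 × 0.27 × 530) = 16.92 m.
C/C_peak = exp(−Δx²/(2σ²)) = 0.63 ⇒ Δx = σ·√(−2 ln 0.63) = 16.92 × 0.9613 = 16.27 m.
Width = 2Δx = 32.5 m.

32.5 m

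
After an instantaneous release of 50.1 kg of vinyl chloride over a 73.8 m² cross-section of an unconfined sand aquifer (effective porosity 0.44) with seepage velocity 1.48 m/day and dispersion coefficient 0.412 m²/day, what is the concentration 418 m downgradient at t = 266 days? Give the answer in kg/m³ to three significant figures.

For an instantaneous plane source, C(x,t) = M/(n_e·A·√(4πDt)) · exp(−(x−vt)²/(4Dt)), with n_e·A the pore (flow) area.
Plume center vt = 1.48 × 266 = 393.68 m, so the well at 418 m is 24.32 m downgradient of the peak.
√(4πDt) = 37.11 m, giving peak height M/(n_e·A·√(4πDt)) = 50.1/(0.44 × 73.8 × 37.11) = 0.04158 kg/m³.
(x−vt)²/(4Dt) = (24.32)²/(4 × 0.412 × 266) = 1.349; exp(−1.349) = 0.2595.
C = 0.04158 × 0.2595 = 0.0108 kg/m³.

0.0108 kg/m³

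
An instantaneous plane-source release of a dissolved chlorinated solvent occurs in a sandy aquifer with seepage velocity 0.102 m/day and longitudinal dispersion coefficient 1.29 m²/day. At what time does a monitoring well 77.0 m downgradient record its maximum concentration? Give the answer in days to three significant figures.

For the 1D instantaneous-source solution, setting ∂C/∂t = 0 at fixed x gives v²t² + 2Dt − x² = 0, so t = (√(D² + v²x²) − D)/v².
√(D² + v²x²) = √(1.29² + 0.102² × 77.0²) = 7.959; v² = 0.010404.
t = (7.959 − 1.29)/0.010404 = 641 days (vs. the pure-advection estimate x/v = 755 d).

641 days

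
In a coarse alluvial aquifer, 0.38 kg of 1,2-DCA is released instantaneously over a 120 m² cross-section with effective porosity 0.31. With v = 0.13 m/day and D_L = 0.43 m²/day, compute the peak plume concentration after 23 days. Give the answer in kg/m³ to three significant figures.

The peak of an instantaneous 1D plume sits at x = vt; there the Gaussian factor is 1 and C_max = M/(n_e·A·√(4πDt)), where n_e·A is the pore area the mass is dissolved in.
√(4πDt) = √(4π × 0.43 × 23) = 11.15 m, so C_max = 0.38/(0.31 × 120 × 11.15) = 0.000916 kg/m³.

0.000916 kg/m³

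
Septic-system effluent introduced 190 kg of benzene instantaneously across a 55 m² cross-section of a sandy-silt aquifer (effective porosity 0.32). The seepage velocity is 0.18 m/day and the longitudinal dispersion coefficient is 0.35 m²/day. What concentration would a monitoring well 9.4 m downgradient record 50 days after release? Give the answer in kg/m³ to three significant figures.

0.726 kg/m³

For an instantaneous plane source, C(x,t) = M/(n_e·A·√(4πDt)) · exp(−(x−vt)²/(4Dt)), with n_e·A the pore (flow) area.
Plume center vt = 0.18 × 50 = 9 m, so the well at 9.4 m is 0.4 m downgradient of the peak.
√(4πDt) = 14.83 m, giving peak height M/(n_e·A·√(4πDt)) = 190/(0.32 × 55 × 14.83) = 0.7279 kg/m³.
(x−vt)²/(4Dt) = (0.4)²/(4 × 0.35 × 50) = 0.002286; exp(−0.002286) = 0.9977.
C = 0.7279 × 0.9977 = 0.726 kg/m³.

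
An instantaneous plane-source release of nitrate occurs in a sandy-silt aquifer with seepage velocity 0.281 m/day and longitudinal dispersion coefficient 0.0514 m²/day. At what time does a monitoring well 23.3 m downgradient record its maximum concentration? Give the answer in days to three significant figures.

82.3 days

For the 1D instantaneous-source solution, setting ∂C/∂t = 0 at fixed x gives v²t² + 2Dt − x² = 0, so t = (√(D² + v²x²) − D)/v².
√(D² + v²x²) = √(0.0514² + 0.281² × 23.3²) = 6.548; v² = 0.078961.
t = (6.548 − 0.0514)/0.078961 = 82.3 days (vs. the pure-advection estimate x/v = 82.9 d).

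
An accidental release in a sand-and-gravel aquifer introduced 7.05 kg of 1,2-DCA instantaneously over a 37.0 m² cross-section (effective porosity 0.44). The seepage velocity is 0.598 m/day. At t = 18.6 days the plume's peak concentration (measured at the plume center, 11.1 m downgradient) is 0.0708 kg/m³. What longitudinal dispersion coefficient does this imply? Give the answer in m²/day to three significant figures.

0.160 m²/day

At the plume center C_max = M/(n_e·A·√(4πDt)), so D = M²/(4πt·(n_e·A·C_max)²).
n_e·A·C_max = 0.44 × 37.0 × 0.0708 = 1.153 kg/m.
D = 7.05²/(4π × 18.6 × 1.153²) = 0.160 m²/day.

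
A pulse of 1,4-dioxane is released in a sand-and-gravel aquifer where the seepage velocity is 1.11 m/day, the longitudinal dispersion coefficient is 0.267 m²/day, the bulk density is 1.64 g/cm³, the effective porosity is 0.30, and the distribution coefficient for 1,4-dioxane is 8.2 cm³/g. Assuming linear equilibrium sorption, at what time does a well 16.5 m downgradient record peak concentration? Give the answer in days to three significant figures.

Retardation factor R = 1 + ρ_b·K_d/n = 1 + 1.64 × 8.2/0.30 = 45.83.
Sorption retards both mechanisms: v_R = v/R = 0.02422 m/day, D_R = D/R = 0.005826 m²/day.
Peak time from v_R²t² + 2D_R t − x² = 0: t = (√(D_R² + v_R²x²) − D_R)/v_R².
√(D_R² + v_R²x²) = √(0.005826² + 0.02422² × 16.5²) = 0.3997; v_R² = 0.0005866.
t = (0.3997 − 0.005826)/0.0005866 = 671 days.

671 days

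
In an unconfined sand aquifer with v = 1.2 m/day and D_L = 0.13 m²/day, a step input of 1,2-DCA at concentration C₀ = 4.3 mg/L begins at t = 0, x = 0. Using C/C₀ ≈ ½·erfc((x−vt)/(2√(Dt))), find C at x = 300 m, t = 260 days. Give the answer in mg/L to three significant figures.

For a continuous step input, C/C₀ ≈ ½·erfc((x−vt)/(2√(Dt))).
vt = 1.2 × 260 = 312 m and 2√(Dt) = 2√(0.13 × 260) = 11.63 m.
Argument (x−vt)/(2√(Dt)) = (300 − 312)/11.63 = -1.032; ½·erfc(-1.032) = 0.9278.
C = 4.3 × 0.9278 = 3.99 mg/L.

3.99 mg/L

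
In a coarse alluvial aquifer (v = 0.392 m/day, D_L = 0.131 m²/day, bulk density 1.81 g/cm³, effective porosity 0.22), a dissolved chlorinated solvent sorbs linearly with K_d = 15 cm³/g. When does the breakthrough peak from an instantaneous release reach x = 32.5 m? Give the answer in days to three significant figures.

Retardation factor R = 1 + ρ_b·K_d/n = 1 + 1.81 × 15/0.22 = 124.4.
Sorption retards both mechanisms: v_R = v/R = 0.003151 m/day, D_R = D/R = 0.001053 m²/day.
Peak time from v_R²t² + 2D_R t − x² = 0: t = (√(D_R² + v_R²x²) − D_R)/v_R².
√(D_R² + v_R²x²) = √(0.001053² + 0.003151² × 32.5²) = 0.1024; v_R² = 9.929e-06.
t = (0.1024 − 0.001053)/9.929e-06 = 10200 days.

10200 days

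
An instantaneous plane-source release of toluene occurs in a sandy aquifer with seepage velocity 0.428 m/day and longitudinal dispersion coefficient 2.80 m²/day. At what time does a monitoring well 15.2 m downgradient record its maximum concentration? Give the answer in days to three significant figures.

For the 1D instantaneous-source solution, setting ∂C/∂t = 0 at fixed x gives v²t² + 2Dt − x² = 0, so t = (√(D² + v²x²) − D)/v².
√(D² + v²x²) = √(2.80² + 0.428² × 15.2²) = 7.083; v² = 0.183184.
t = (7.083 − 2.80)/0.183184 = 23.4 days (vs. the pure-advection estimate x/v = 35.5 d).

23.4 days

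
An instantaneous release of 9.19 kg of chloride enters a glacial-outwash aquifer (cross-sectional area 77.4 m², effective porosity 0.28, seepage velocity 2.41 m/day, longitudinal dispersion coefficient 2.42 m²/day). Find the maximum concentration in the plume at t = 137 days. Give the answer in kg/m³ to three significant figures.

The peak of an instantaneous 1D plume sits at x = vt; there the Gaussian factor is 1 and C_max = M/(n_e·A·√(4πDt)), where n_e·A is the pore area the mass is dissolved in.
√(4πDt) = √(4π × 2.42 × 137) = 64.55 m, so C_max = 9.19/(0.28 × 77.4 × 64.55) = 0.00657 kg/m³.

0.00657 kg/m³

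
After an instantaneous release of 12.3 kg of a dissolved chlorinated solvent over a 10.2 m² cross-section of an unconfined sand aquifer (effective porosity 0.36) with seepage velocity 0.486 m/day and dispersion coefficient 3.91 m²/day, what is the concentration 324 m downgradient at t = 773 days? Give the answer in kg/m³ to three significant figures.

0.0138 kg/m³

For an instantaneous plane source, C(x,t) = M/(n_e·A·√(4πDt)) · exp(−(x−vt)²/(4Dt)), with n_e·A the pore (flow) area.
Plume center vt = 0.486 × 773 = 375.678 m, so the well at 324 m is 51.678 m upgradient of the peak.
√(4πDt) = 194.9 m, giving peak height M/(n_e·A·√(4πDt)) = 12.3/(0.36 × 10.2 × 194.9) = 0.01719 kg/m³.
(x−vt)²/(4Dt) = (-51.678)²/(4 × 3.91 × 773) = 0.2209; exp(−0.2209) = 0.8018.
C = 0.01719 × 0.8018 = 0.0138 kg/m³.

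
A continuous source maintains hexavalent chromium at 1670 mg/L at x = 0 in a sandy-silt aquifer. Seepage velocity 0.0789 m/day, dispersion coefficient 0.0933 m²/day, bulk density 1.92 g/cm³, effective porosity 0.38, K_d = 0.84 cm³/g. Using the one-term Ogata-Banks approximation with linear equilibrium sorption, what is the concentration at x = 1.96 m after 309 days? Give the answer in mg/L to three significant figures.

Retardation factor R = 1 + ρ_b·K_d/n = 1 + 1.92 × 0.84/0.38 = 5.244.
Sorption retards both mechanisms: v_R = v/R = 0.01505 m/day, D_R = D/R = 0.01779 m²/day.
v_R·t = 0.01505 × 309 = 4.65045 m; 2√(D_R t) = 4.689 m; argument = (1.96 − 4.65045)/4.689 = -0.5738.
C = C₀ × ½·erfc(-0.5738) = 1670 × 0.7915 = 1320 mg/L.

1320 mg/L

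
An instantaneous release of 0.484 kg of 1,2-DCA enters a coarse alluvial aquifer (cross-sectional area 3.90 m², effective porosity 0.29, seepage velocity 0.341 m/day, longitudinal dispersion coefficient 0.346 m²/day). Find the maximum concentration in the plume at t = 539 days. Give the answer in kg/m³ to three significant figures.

0.00884 kg/m³

The peak of an instantaneous 1D plume sits at x = vt; there the Gaussian factor is 1 and C_max = M/(n_e·A·√(4πDt)), where n_e·A is the pore area the mass is dissolved in.
√(4πDt) = √(4π × 0.346 × 539) = 48.41 m, so C_max = 0.484/(0.29 × 3.90 × 48.41) = 0.00884 kg/m³.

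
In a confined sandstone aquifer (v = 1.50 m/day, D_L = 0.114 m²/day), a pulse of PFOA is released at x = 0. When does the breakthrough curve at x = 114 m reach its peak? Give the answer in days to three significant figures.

75.9 days

For the 1D instantaneous-source solution, setting ∂C/∂t = 0 at fixed x gives v²t² + 2Dt − x² = 0, so t = (√(D² + v²x²) − D)/v².
√(D² + v²x²) = √(0.114² + 1.50² × 114²) = 171.0; v² = 2.25.
t = (171.0 − 0.114)/2.25 = 75.9 days (vs. the pure-advection estimate x/v = 76.0 d).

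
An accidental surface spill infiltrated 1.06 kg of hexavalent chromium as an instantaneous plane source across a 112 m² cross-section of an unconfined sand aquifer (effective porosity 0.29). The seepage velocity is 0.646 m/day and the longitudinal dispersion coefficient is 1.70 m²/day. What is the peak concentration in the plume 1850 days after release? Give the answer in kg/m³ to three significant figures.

0.000164 kg/m³

The peak of an instantaneous 1D plume sits at x = vt; there the Gaussian factor is 1 and C_max = M/(n_e·A·√(4πDt)), where n_e·A is the pore area the mass is dissolved in.
√(4πDt) = √(4π × 1.70 × 1850) = 198.8 m, so C_max = 1.06/(0.29 × 112 × 198.8) = 0.000164 kg/m³.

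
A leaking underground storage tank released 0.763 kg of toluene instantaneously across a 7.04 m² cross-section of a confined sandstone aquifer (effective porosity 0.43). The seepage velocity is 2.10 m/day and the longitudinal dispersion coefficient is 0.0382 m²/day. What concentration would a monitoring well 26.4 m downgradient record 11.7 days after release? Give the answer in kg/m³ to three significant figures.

0.0163 kg/m³

For an instantaneous plane source, C(x,t) = M/(n_e·A·√(4πDt)) · exp(−(x−vt)²/(4Dt)), with n_e·A the pore (flow) area.
Plume center vt = 2.10 × 11.7 = 24.57 m, so the well at 26.4 m is 1.83 m downgradient of the peak.
√(4πDt) = 2.370 m, giving peak height M/(n_e·A·√(4πDt)) = 0.763/(0.43 × 7.04 × 2.370) = 0.1063 kg/m³.
(x−vt)²/(4Dt) = (1.83)²/(4 × 0.0382 × 11.7) = 1.873; exp(−1.873) = 0.1537.
C = 0.1063 × 0.1537 = 0.0163 kg/m³.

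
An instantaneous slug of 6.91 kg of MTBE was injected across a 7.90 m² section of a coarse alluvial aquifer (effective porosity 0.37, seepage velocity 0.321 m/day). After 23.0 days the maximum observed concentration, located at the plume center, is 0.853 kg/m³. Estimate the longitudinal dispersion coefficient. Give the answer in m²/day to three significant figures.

At the plume center C_max = M/(n_e·A·√(4πDt)), so D = M²/(4πt·(n_e·A·C_max)²).
n_e·A·C_max = 0.37 × 7.90 × 0.853 = 2.493 kg/m.
D = 6.91²/(4π × 23.0 × 2.493²) = 0.0266 m²/day.

0.0266 m²/day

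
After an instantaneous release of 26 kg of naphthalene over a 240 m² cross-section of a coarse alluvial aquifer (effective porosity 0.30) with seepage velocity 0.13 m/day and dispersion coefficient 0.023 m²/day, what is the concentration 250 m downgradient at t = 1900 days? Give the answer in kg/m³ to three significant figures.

0.0146 kg/m³

For an instantaneous plane source, C(x,t) = M/(n_e·A·√(4πDt)) · exp(−(x−vt)²/(4Dt)), with n_e·A the pore (flow) area.
Plume center vt = 0.13 × 1900 = 247 m, so the well at 250 m is 3 m downgradient of the peak.
√(4πDt) = 23.43 m, giving peak height M/(n_e·A·√(4πDt)) = 26/(0.30 × 240 × 23.43) = 0.01541 kg/m³.
(x−vt)²/(4Dt) = (3)²/(4 × 0.023 × 1900) = 0.05149; exp(−0.05149) = 0.9498.
C = 0.01541 × 0.9498 = 0.0146 kg/m³.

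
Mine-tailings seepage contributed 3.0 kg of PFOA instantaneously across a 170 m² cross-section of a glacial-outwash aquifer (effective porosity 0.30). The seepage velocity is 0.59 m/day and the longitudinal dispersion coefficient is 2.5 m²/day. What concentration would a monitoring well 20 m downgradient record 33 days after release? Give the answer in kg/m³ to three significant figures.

0.00183 kg/m³

For an instantaneous plane source, C(x,t) = M/(n_e·A·√(4πDt)) · exp(−(x−vt)²/(4Dt)), with n_e·A the pore (flow) area.
Plume center vt = 0.59 × 33 = 19.47 m, so the well at 20 m is 0.53 m downgradient of the peak.
√(4πDt) = 32.20 m, giving peak height M/(n_e·A·√(4πDt)) = 3.0/(0.30 × 170 × 32.20) = 0.001827 kg/m³.
(x−vt)²/(4Dt) = (0.53)²/(4 × 2.5 × 33) = 0.0008512; exp(−0.0008512) = 0.9991.
C = 0.001827 × 0.9991 = 0.00183 kg/m³.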